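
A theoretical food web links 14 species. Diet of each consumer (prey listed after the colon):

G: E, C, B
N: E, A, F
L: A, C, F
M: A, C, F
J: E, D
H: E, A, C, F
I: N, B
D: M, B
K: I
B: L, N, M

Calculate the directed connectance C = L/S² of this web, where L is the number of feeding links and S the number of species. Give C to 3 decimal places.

The web has S = 14 species and L = 26 feeding links.
C = L / S² = 26 / 196 = 0.1327 ≈ 0.133.

C = 0.133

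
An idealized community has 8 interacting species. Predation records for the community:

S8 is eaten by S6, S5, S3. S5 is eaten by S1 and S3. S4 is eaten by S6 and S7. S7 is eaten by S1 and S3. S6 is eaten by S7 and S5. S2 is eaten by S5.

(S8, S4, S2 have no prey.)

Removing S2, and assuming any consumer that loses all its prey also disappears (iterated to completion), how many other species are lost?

Remove S2.
Every predator of it retains at least one other prey: S5 still has S8, S6.
No consumer loses all prey, so no secondary extinctions occur.

0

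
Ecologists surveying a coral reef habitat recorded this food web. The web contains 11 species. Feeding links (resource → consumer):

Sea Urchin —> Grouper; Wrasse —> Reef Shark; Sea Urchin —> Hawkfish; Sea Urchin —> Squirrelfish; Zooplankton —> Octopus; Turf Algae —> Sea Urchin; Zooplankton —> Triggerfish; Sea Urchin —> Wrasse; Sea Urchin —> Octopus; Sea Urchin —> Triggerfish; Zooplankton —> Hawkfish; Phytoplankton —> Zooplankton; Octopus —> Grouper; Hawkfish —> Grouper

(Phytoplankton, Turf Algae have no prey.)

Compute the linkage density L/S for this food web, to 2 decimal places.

There are L = 14 links among S = 11 species.
L/S = 14/11 = 1.2727 ≈ 1.27.

L/S = 1.27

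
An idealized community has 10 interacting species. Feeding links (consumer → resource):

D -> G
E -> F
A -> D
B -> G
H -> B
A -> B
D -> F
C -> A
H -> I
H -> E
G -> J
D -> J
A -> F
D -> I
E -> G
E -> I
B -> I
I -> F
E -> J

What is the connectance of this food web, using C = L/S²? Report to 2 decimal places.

C = 0.19

The web has S = 10 species and L = 19 feeding links.
C = L / S² = 19 / 100 = 0.1900 ≈ 0.19.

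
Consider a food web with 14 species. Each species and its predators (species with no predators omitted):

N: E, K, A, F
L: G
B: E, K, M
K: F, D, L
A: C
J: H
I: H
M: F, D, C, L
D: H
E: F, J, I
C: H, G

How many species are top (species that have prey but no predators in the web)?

3

Top species (has prey, but nothing eats it): F, H, G.
Count: 3.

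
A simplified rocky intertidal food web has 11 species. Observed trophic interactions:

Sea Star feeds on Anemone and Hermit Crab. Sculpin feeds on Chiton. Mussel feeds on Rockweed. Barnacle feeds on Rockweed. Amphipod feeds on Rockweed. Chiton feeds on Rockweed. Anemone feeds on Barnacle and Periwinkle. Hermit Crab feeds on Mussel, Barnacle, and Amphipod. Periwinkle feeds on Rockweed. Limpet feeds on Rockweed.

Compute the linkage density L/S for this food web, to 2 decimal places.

There are L = 14 links among S = 11 species.
L/S = 14/11 = 1.2727 ≈ 1.27.

L/S = 1.27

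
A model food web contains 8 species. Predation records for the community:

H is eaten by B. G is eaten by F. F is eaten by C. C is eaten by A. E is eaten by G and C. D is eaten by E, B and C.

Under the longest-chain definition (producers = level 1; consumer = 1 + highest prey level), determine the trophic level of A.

Trophic level 6

D is a producer → level 1.
E eats D → level 2.
G eats E → level 3.
F eats G → level 4.
C eats F (level 4); other prey at levels: D 1, E 2 → level 5.
A eats C → level 6.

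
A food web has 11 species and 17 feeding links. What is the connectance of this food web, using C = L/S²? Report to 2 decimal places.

C = 0.14

The web has S = 11 species and L = 17 feeding links.
C = L / S² = 17 / 121 = 0.1405 ≈ 0.14.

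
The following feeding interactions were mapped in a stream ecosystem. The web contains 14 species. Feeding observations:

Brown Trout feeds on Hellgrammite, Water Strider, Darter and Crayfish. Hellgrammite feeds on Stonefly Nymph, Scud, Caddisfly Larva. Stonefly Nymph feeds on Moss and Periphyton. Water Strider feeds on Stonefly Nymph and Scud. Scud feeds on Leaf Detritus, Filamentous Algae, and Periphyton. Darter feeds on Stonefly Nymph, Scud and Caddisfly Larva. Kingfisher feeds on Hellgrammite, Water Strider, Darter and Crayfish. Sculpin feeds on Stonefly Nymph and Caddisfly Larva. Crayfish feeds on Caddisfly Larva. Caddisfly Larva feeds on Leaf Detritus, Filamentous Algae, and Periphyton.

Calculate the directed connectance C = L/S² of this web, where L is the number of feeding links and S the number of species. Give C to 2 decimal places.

The web has S = 14 species and L = 27 feeding links.
C = L / S² = 27 / 196 = 0.1378 ≈ 0.14.

C = 0.14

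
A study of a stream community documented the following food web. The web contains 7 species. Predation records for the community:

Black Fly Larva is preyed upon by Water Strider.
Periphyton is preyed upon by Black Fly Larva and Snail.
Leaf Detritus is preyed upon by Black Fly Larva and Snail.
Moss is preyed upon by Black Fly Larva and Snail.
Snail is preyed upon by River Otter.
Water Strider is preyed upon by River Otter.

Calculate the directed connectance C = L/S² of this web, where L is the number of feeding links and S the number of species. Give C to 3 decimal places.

The web has S = 7 species and L = 9 feeding links.
C = L / S² = 9 / 49 = 0.1837 ≈ 0.184.

C = 0.184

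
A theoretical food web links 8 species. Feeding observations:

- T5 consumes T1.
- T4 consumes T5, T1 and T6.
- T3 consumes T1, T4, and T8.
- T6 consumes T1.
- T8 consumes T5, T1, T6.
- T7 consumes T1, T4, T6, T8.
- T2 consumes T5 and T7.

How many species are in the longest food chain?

5 species

One longest chain: T1 → T5 → T8 → T7 → T2.
It has 5 species and 4 links.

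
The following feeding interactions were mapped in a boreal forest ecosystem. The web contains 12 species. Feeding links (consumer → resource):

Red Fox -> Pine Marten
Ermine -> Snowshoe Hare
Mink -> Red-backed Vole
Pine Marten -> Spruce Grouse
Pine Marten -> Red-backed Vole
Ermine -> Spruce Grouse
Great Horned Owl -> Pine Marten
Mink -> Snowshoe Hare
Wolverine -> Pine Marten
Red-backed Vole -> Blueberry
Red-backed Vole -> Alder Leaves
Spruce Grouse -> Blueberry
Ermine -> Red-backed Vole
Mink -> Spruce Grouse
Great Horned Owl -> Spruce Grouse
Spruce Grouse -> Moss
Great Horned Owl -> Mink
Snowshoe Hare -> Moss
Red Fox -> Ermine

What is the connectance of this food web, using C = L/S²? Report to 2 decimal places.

C = 0.13

The web has S = 12 species and L = 19 feeding links.
C = L / S² = 19 / 144 = 0.1319 ≈ 0.13.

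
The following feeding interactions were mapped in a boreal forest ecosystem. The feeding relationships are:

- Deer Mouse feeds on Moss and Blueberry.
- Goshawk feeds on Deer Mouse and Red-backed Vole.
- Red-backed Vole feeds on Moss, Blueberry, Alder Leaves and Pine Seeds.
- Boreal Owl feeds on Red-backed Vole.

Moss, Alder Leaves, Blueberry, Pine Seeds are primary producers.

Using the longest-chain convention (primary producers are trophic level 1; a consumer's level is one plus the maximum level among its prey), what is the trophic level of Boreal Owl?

Trophic level 3

Moss is a producer → level 1.
Red-backed Vole eats Moss (level 1); other prey at levels: Alder Leaves 1, Blueberry 1, Pine Seeds 1 → level 2.
Boreal Owl eats Red-backed Vole → level 3.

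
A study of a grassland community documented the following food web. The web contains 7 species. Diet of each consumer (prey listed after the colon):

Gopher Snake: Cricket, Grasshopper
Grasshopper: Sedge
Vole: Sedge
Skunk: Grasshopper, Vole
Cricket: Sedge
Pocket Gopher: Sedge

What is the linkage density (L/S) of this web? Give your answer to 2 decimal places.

L/S = 1.14

There are L = 8 links among S = 7 species.
L/S = 8/7 = 1.1429 ≈ 1.14.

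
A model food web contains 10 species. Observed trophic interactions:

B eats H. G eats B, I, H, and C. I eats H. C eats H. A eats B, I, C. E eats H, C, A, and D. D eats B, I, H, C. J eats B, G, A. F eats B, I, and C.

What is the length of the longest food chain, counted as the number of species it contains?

One longest chain: H → B → A → E.
It has 4 species and 3 links.

4 species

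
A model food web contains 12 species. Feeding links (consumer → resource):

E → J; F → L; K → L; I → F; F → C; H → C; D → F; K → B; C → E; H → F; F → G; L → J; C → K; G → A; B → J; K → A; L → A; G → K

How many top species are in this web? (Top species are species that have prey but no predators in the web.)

3

Top species (has prey, but nothing eats it): I, H, D.
Count: 3.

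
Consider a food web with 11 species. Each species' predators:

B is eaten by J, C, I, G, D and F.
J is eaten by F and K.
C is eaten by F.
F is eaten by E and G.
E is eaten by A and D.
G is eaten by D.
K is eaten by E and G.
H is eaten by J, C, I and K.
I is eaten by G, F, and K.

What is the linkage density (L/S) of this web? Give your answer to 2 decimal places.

There are L = 23 links among S = 11 species.
L/S = 23/11 = 2.0909 ≈ 2.09.

L/S = 2.09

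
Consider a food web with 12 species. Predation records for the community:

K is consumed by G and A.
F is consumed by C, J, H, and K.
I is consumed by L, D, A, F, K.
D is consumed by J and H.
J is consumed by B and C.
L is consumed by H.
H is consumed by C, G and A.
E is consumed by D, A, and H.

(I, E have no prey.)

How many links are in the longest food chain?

3 links

One longest chain: I → D → H → G.
It has 4 species and 3 links.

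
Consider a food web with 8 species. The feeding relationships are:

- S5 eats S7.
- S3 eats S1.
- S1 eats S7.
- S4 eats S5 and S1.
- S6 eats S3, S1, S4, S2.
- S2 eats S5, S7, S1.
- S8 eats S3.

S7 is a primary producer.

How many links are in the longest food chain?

3 links

One longest chain: S7 → S1 → S3 → S8.
It has 4 species and 3 links.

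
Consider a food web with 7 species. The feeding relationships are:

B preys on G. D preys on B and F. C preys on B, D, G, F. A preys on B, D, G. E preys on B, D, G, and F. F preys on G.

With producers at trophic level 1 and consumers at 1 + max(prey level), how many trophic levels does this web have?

4

Producers (level 1): G.
G → B → D → C gives C level 4.
No species has a prey at level 4, so no species reaches level 5.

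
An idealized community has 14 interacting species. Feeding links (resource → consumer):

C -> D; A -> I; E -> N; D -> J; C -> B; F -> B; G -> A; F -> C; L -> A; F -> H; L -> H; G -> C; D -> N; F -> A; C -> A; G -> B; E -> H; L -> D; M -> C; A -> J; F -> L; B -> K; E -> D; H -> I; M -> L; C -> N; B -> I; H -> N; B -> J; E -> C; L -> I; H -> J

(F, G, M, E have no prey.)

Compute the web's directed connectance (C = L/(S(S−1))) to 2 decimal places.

C = 0.18

The web has S = 14 species and L = 32 feeding links.
C = L / (S(S−1)) = 32 / 182 = 0.1758 ≈ 0.18.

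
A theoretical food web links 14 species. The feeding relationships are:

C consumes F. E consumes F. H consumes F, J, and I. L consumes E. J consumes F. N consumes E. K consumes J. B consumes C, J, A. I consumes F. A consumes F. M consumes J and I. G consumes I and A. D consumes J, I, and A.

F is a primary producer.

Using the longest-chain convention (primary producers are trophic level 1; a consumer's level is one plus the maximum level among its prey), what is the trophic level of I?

Trophic level 2

F is a producer → level 1.
I eats F → level 2.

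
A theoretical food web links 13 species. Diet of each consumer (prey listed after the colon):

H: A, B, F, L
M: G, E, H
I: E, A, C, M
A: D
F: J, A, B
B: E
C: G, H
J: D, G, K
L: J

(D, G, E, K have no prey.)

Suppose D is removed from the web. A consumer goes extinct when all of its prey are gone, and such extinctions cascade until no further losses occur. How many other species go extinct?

Remove D.
Round 1: A (all prey gone) → extinct.
No further losses. Total secondary extinctions: 1.

1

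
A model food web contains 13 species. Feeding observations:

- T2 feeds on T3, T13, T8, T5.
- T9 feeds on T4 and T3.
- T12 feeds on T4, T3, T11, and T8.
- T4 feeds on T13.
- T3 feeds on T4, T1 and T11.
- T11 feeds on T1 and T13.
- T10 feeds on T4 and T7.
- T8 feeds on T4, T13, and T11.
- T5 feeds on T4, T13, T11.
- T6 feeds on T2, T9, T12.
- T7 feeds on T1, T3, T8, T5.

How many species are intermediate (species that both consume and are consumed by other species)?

Intermediate species (has both prey and predators): T11, T4, T3, T5, T8, T9, T7, T12, T2.
Count: 9.

9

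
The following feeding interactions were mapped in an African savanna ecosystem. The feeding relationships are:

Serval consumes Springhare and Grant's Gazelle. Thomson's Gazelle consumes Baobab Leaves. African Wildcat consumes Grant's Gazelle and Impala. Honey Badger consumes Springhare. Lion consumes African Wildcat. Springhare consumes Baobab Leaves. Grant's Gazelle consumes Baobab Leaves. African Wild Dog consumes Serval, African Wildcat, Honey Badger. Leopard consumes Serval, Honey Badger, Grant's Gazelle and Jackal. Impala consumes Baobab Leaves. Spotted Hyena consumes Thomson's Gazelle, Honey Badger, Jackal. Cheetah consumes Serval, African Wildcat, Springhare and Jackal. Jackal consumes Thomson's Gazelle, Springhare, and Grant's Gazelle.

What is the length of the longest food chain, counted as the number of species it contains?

One longest chain: Baobab Leaves → Springhare → Jackal → Leopard.
It has 4 species and 3 links.

4 species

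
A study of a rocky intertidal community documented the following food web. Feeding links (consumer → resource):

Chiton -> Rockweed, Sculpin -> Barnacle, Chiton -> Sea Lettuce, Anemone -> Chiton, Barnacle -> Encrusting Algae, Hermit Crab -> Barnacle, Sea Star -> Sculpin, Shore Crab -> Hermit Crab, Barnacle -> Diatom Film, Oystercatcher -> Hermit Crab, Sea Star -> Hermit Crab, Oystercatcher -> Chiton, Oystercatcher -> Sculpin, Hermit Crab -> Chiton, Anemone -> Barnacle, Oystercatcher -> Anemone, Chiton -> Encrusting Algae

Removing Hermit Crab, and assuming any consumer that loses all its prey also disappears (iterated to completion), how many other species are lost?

1

Remove Hermit Crab.
Round 1: Shore Crab (all prey gone) → extinct.
No further losses. Total secondary extinctions: 1.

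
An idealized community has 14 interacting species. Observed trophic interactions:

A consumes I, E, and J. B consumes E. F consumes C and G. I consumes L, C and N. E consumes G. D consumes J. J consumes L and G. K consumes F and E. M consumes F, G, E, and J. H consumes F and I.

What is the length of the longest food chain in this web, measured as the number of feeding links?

One longest chain: L → J → A.
It has 3 species and 2 links.

2 links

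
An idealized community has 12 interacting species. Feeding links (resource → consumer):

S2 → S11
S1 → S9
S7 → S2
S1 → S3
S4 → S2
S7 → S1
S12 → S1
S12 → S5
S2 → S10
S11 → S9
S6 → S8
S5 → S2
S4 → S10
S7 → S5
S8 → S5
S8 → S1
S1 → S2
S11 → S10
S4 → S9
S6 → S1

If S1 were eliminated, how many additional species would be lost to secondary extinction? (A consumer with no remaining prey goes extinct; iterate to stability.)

1

Remove S1.
Round 1: S3 (all prey gone) → extinct.
No further losses. Total secondary extinctions: 1.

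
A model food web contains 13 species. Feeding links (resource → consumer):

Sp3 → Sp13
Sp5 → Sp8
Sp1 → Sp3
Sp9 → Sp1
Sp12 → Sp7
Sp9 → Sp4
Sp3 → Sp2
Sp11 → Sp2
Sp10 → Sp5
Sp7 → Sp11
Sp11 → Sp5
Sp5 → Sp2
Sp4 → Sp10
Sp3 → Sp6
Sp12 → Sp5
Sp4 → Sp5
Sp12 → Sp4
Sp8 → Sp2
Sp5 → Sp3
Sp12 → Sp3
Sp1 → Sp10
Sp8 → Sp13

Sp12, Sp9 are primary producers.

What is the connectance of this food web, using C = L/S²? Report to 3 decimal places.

The web has S = 13 species and L = 22 feeding links.
C = L / S² = 22 / 169 = 0.1302 ≈ 0.130.

C = 0.130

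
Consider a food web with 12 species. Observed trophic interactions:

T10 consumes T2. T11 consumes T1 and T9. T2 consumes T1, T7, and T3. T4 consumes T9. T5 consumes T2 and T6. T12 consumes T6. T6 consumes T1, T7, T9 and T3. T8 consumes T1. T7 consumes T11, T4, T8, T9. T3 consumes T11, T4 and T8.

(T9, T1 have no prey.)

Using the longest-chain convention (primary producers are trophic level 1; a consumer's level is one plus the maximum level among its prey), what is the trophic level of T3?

Trophic level 3

T9 is a producer → level 1.
T11 eats T9 (level 1); other prey at levels: T1 1 → level 2.
T3 eats T11 (level 2); other prey at levels: T4 2, T8 2 → level 3.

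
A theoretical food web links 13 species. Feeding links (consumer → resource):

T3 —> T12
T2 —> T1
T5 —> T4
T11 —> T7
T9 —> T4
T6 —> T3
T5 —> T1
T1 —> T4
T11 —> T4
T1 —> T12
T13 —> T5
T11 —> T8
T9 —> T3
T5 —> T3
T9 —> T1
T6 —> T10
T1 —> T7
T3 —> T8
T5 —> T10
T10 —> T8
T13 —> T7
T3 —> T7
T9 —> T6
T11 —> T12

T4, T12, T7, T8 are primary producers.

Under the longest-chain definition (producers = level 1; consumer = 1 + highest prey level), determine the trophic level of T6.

T12 is a producer → level 1.
T3 eats T12 (level 1); other prey at levels: T7 1, T8 1 → level 2.
T6 eats T3 (level 2); other prey at levels: T10 2 → level 3.

Trophic level 3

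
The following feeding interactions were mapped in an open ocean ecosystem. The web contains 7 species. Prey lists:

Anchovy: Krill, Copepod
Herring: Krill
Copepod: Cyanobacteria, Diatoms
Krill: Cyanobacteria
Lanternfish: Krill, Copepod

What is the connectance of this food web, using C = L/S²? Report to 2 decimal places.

The web has S = 7 species and L = 8 feeding links.
C = L / S² = 8 / 49 = 0.1633 ≈ 0.16.

C = 0.16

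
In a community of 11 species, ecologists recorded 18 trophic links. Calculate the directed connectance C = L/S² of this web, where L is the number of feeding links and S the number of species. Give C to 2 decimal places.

The web has S = 11 species and L = 18 feeding links.
C = L / S² = 18 / 121 = 0.1488 ≈ 0.15.

C = 0.15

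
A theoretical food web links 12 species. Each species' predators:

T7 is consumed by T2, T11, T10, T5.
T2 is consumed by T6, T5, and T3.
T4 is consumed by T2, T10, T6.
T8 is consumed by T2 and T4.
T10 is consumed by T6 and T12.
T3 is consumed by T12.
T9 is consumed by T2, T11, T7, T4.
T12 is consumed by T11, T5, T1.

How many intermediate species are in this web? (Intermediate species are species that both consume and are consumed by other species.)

6

Intermediate species (has both prey and predators): T4, T7, T10, T2, T3, T12.
Count: 6.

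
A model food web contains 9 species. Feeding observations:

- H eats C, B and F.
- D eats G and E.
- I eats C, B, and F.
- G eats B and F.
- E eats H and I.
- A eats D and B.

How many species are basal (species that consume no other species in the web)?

3

Basal species (no prey listed): C, F, B.
Count: 3.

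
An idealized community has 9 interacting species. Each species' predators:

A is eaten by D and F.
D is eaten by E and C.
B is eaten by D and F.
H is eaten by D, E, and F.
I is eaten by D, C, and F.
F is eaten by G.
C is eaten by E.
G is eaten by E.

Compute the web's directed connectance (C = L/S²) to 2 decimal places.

The web has S = 9 species and L = 15 feeding links.
C = L / S² = 15 / 81 = 0.1852 ≈ 0.19.

C = 0.19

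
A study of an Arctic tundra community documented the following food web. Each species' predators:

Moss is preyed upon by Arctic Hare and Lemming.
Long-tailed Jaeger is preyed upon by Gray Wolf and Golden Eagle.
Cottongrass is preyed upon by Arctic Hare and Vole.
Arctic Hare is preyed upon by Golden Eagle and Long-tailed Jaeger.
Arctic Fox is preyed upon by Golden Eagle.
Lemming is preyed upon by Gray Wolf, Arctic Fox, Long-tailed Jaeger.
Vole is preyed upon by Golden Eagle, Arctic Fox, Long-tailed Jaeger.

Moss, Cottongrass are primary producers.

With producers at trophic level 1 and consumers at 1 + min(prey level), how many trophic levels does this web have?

3

Producers (level 1): Moss, Cottongrass.
Following each consumer down to its lowest-level prey: Cottongrass → Vole → Arctic Fox (levels 1 through 3).
All prey of Arctic Fox (Vole 2, Lemming 2) are at level 2 or above, so Arctic Fox is at level 1 + 2 = 3.
Every consumer has at least one prey at level 2 or below, so none exceeds level 3.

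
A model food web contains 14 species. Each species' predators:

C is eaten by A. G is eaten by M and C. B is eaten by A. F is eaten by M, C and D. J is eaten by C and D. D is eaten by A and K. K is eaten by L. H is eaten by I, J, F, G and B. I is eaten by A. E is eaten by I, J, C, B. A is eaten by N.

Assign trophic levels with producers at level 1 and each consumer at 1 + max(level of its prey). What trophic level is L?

E is a producer → level 1.
J eats E (level 1); other prey at levels: H 1 → level 2.
D eats J (level 2); other prey at levels: F 2 → level 3.
K eats D → level 4.
L eats K → level 5.

Trophic level 5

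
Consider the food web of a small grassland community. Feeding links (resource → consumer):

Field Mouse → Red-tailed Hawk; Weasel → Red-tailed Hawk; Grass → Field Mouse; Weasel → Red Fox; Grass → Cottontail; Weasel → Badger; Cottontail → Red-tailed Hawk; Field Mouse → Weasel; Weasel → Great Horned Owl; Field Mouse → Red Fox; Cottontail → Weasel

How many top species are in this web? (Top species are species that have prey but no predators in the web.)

4

Top species (has prey, but nothing eats it): Badger, Red-tailed Hawk, Great Horned Owl, Red Fox.
Count: 4.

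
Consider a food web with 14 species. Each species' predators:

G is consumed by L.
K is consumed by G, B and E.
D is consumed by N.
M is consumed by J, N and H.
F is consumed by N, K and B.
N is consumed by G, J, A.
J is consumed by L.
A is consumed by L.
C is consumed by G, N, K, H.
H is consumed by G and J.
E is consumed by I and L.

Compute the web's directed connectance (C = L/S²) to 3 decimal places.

The web has S = 14 species and L = 24 feeding links.
C = L / S² = 24 / 196 = 0.1224 ≈ 0.122.

C = 0.122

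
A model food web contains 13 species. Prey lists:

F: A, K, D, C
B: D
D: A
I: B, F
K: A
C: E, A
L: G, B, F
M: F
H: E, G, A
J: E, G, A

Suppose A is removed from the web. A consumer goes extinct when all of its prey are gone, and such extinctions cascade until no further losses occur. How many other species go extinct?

Remove A.
Round 1: K (all prey gone), D (all prey gone) → extinct.
Round 2: B (all prey gone) → extinct.
No further losses. Total secondary extinctions: 3.

3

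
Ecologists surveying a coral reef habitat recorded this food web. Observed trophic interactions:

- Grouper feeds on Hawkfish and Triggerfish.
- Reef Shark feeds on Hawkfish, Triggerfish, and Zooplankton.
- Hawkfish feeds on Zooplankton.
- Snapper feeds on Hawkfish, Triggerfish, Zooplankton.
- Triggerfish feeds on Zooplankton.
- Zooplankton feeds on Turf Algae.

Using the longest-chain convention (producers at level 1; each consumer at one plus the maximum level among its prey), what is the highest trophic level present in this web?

4

Producers (level 1): Turf Algae.
Turf Algae → Zooplankton → Hawkfish → Reef Shark gives Reef Shark level 4.
No species has a prey at level 4, so no species reaches level 5.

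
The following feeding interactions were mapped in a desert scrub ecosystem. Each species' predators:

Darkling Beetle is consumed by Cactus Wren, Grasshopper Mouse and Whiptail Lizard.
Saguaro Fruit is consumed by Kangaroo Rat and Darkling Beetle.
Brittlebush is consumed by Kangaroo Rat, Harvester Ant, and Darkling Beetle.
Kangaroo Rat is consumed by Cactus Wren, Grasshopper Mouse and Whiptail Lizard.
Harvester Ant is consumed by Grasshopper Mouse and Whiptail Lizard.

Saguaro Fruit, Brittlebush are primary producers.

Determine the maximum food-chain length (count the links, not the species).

2 links

One longest chain: Saguaro Fruit → Kangaroo Rat → Whiptail Lizard.
It has 3 species and 2 links.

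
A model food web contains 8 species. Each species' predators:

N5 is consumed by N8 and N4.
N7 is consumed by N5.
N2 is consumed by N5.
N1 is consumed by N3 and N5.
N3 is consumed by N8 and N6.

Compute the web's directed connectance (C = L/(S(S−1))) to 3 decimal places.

C = 0.143

The web has S = 8 species and L = 8 feeding links.
C = L / (S(S−1)) = 8 / 56 = 0.1429 ≈ 0.143.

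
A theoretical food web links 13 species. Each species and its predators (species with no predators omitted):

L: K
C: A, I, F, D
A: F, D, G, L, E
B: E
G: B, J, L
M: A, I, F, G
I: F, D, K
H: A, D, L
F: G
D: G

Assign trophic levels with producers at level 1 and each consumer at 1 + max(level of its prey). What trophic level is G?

H is a producer → level 1.
A eats H (level 1); other prey at levels: M 1, C 1 → level 2.
F eats A (level 2); other prey at levels: M 1, C 1, I 2 → level 3.
G eats F (level 3); other prey at levels: M 1, A 2, D 3 → level 4.

Trophic level 4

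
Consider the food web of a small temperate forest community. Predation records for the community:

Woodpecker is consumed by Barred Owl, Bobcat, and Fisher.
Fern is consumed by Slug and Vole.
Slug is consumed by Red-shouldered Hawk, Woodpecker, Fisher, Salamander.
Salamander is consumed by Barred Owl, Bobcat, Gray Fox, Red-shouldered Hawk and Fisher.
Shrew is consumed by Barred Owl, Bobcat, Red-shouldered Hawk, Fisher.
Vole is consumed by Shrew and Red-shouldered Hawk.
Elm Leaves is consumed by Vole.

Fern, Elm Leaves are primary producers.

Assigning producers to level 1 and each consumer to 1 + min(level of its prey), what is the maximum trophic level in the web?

Producers (level 1): Fern, Elm Leaves.
Following each consumer down to its lowest-level prey: Fern → Slug → Woodpecker → Bobcat (levels 1 through 4).
All prey of Bobcat (Woodpecker 3, Shrew 3, Salamander 3) are at level 3 or above, so Bobcat is at level 1 + 3 = 4.
Every consumer has at least one prey at level 3 or below, so none exceeds level 4.

4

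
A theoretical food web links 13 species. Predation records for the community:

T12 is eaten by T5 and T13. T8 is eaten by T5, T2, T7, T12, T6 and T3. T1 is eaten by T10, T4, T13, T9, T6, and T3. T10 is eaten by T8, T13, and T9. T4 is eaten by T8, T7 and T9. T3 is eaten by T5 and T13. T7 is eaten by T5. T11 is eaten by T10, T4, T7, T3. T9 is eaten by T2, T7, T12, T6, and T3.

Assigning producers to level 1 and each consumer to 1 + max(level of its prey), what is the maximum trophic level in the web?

Producers (level 1): T1, T11.
T1 → T10 → T9 → T3 → T5 gives T5 level 5.
No species has a prey at level 5, so no species reaches level 6.

5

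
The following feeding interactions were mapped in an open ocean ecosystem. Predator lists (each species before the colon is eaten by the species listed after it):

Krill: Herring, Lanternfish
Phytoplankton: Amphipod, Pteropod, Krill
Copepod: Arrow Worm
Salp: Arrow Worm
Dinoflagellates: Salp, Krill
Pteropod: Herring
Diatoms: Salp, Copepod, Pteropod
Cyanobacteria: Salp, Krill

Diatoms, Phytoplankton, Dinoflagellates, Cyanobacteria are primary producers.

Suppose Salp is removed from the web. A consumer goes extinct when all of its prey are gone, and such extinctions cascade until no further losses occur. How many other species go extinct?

Remove Salp.
Every predator of it retains at least one other prey: Arrow Worm still has Copepod.
No consumer loses all prey, so no secondary extinctions occur.

0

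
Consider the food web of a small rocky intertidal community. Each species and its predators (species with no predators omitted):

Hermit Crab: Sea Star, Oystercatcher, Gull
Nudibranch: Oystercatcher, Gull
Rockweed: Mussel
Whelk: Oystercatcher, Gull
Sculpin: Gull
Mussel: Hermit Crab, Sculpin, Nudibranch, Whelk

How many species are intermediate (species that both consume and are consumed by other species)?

5

Intermediate species (has both prey and predators): Mussel, Hermit Crab, Sculpin, Nudibranch, Whelk.
Count: 5.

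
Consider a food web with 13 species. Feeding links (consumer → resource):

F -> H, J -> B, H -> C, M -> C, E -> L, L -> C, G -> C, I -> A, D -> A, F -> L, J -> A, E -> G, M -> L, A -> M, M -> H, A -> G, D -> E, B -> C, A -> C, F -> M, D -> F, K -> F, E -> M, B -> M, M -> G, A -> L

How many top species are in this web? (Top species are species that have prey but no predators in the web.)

Top species (has prey, but nothing eats it): D, I, J, K.
Count: 4.

4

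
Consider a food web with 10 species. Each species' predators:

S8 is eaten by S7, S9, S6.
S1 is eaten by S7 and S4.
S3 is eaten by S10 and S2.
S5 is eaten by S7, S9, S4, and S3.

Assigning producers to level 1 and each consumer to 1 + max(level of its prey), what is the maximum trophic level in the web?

Producers (level 1): S5, S8, S1.
S5 → S3 → S2 gives S2 level 3.
No species has a prey at level 3, so no species reaches level 4.

3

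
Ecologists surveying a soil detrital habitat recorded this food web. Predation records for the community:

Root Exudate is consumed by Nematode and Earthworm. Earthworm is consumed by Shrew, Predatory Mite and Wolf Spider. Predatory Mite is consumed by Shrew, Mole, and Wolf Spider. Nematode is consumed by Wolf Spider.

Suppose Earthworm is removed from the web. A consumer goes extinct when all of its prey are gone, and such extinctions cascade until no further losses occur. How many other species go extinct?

3

Remove Earthworm.
Round 1: Predatory Mite (all prey gone) → extinct.
Round 2: Shrew (all prey gone), Mole (all prey gone) → extinct.
No further losses. Total secondary extinctions: 3.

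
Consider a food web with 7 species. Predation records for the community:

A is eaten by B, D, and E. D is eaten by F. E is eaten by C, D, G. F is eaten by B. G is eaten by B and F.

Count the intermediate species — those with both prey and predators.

4

Intermediate species (has both prey and predators): E, D, G, F.
Count: 4.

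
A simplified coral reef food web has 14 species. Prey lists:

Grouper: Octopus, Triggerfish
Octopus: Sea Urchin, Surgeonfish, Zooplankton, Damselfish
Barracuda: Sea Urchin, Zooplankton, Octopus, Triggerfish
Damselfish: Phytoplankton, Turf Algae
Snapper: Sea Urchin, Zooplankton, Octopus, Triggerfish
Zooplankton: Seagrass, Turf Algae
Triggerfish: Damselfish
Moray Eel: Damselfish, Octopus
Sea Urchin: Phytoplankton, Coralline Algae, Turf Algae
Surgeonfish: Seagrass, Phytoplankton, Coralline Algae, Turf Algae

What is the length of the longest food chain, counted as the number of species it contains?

4 species

One longest chain: Phytoplankton → Sea Urchin → Octopus → Snapper.
It has 4 species and 3 links.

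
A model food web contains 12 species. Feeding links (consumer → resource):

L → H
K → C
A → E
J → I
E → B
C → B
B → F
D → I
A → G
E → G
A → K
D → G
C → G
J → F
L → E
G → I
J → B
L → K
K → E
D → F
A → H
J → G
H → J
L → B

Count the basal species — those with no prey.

2

Basal species (no prey listed): F, I.
Count: 2.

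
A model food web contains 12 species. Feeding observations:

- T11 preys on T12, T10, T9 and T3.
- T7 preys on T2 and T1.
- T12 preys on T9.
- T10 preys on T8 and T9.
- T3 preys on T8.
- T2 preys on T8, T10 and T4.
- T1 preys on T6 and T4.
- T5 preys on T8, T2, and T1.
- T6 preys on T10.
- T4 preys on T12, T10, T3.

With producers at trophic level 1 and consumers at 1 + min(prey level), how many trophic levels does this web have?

Producers (level 1): T8, T9.
Following each consumer down to its lowest-level prey: T9 → T12 → T4 → T1 (levels 1 through 4).
All prey of T1 (T4 3, T6 3) are at level 3 or above, so T1 is at level 1 + 3 = 4.
Every consumer has at least one prey at level 3 or below, so none exceeds level 4.

4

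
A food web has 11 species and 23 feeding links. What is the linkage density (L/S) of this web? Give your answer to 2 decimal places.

There are L = 23 links among S = 11 species.
L/S = 23/11 = 2.0909 ≈ 2.09.

L/S = 2.09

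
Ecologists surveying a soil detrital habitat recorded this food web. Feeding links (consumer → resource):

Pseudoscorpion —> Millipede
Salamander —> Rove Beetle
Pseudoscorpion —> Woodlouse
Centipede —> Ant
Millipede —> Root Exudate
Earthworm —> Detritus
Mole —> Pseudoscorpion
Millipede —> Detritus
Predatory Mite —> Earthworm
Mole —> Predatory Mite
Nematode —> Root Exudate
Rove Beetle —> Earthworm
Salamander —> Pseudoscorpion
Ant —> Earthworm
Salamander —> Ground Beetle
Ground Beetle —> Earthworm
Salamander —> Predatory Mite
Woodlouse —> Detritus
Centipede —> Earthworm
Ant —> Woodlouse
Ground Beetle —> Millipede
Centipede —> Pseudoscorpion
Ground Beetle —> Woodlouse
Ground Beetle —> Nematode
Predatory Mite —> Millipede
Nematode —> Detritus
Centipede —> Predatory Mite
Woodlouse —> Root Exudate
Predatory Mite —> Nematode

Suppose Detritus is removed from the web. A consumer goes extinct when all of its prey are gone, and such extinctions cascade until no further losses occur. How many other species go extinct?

2

Remove Detritus.
Round 1: Earthworm (all prey gone) → extinct.
Round 2: Rove Beetle (all prey gone) → extinct.
No further losses. Total secondary extinctions: 2.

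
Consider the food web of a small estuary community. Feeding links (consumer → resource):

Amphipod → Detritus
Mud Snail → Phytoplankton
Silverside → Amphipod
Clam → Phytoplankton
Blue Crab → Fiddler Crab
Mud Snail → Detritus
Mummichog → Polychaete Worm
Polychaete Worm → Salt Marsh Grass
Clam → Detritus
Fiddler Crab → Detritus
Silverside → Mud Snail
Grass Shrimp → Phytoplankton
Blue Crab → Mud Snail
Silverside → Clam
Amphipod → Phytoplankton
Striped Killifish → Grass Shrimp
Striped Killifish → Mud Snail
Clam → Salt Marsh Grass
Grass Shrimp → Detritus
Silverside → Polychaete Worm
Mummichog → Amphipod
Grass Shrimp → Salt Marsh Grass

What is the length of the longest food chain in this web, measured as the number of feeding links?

One longest chain: Detritus → Mud Snail → Silverside.
It has 3 species and 2 links.

2 links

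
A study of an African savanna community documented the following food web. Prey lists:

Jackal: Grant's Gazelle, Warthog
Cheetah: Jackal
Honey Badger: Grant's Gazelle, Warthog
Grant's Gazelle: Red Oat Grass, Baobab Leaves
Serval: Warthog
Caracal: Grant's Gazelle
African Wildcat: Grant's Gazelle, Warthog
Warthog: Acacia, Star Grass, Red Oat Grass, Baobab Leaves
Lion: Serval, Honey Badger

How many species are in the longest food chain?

One longest chain: Red Oat Grass → Grant's Gazelle → Jackal → Cheetah.
It has 4 species and 3 links.

4 species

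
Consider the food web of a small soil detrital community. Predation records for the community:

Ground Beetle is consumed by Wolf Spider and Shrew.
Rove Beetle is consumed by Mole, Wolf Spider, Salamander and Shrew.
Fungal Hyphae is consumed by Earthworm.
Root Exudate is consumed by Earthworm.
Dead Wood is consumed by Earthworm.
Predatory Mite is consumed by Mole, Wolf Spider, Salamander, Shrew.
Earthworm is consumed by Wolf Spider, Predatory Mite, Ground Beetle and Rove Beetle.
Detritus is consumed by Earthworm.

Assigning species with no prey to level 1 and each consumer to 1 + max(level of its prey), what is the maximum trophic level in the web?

Basal resources (level 1): Root Exudate, Fungal Hyphae, Dead Wood, Detritus.
Root Exudate → Earthworm → Predatory Mite → Mole gives Mole level 4.
No species has a prey at level 4, so no species reaches level 5.

4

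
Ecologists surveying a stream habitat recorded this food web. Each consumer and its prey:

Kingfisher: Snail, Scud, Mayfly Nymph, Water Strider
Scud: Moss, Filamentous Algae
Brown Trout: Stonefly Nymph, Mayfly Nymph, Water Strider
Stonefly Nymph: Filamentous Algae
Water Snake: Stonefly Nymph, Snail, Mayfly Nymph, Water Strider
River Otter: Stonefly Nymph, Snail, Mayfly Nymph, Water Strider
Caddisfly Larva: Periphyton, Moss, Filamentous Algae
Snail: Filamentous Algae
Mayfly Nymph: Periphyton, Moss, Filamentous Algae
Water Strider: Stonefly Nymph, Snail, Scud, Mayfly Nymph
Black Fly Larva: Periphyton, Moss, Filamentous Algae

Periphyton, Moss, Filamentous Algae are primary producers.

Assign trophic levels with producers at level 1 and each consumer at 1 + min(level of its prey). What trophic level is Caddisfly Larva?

Periphyton is a producer → level 1.
Caddisfly Larva eats Periphyton → level 2.

Trophic level 2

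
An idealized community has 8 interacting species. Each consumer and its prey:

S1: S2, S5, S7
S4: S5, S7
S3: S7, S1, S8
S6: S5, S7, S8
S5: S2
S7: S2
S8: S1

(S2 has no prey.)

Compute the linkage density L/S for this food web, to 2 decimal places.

There are L = 14 links among S = 8 species.
L/S = 14/8 = 1.7500 ≈ 1.75.

L/S = 1.75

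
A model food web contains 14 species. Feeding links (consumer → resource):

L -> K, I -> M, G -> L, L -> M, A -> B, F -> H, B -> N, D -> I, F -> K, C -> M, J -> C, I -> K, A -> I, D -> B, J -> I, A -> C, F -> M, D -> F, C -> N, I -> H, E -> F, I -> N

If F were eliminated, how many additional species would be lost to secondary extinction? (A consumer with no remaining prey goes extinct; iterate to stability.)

Remove F.
Round 1: E (all prey gone) → extinct.
No further losses. Total secondary extinctions: 1.

1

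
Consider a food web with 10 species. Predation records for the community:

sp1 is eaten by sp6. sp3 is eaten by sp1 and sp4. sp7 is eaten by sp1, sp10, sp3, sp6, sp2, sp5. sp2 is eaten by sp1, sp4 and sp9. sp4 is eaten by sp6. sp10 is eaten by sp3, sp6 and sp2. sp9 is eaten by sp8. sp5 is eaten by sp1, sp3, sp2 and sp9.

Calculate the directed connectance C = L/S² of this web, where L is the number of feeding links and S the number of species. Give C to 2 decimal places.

C = 0.21

The web has S = 10 species and L = 21 feeding links.
C = L / S² = 21 / 100 = 0.2100 ≈ 0.21.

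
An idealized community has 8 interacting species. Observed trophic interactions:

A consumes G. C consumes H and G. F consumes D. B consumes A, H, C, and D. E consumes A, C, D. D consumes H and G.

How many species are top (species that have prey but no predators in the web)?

3

Top species (has prey, but nothing eats it): F, E, B.
Count: 3.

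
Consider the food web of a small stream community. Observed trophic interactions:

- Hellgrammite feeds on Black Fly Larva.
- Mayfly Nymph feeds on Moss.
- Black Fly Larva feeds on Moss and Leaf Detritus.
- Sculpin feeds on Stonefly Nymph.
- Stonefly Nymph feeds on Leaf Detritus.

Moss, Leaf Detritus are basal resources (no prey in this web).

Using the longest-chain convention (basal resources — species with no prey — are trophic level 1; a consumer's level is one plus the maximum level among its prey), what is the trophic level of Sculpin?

Trophic level 3

Leaf Detritus has no prey (basal) → level 1.
Stonefly Nymph eats Leaf Detritus → level 2.
Sculpin eats Stonefly Nymph → level 3.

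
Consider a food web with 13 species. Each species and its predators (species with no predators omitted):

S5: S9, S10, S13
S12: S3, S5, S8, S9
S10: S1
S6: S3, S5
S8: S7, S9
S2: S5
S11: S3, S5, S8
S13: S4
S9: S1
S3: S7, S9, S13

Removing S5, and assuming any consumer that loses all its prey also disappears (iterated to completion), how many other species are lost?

Remove S5.
Round 1: S10 (all prey gone) → extinct.
No further losses. Total secondary extinctions: 1.

1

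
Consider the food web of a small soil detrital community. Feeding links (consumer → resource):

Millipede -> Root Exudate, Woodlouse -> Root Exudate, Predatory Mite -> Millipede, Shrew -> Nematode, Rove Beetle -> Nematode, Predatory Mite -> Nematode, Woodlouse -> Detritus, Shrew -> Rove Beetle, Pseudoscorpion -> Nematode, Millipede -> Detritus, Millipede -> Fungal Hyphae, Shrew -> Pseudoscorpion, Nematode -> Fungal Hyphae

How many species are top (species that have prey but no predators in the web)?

3

Top species (has prey, but nothing eats it): Woodlouse, Predatory Mite, Shrew.
Count: 3.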